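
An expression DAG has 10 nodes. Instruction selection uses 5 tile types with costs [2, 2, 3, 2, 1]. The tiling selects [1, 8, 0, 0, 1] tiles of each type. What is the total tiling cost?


Total cost = sum(count_i * cost_i)
= 1*2 + 8*2 + 0*3 + 0*2 + 1*1
= 19

19


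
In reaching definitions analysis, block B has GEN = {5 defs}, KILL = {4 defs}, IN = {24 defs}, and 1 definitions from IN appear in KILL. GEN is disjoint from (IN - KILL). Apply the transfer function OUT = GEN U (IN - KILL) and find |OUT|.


IN - KILL: 24 - 1 = 23 surviving definitions
OUT = GEN + surviving = 5 + 23 = 28

28


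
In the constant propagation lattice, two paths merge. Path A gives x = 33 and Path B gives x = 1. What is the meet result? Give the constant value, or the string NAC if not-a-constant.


Meet operation: if both paths give the same constant, result is that constant; if they differ, result is NAC (not-a-constant).
Path A: 33, Path B: 1 -> differ
Result: not-a-constant -> NAC

NAC


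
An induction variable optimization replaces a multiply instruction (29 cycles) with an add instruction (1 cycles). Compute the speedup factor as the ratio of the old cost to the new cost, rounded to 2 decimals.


Ratio = mult_cost / add_cost = 29 / 1 = 29.0

29.0


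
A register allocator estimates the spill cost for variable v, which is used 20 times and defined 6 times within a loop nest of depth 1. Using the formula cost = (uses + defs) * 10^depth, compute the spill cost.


uses + defs = 20 + 6 = 26
10^1 = 10
Spill cost = 26 * 10 = 260

260


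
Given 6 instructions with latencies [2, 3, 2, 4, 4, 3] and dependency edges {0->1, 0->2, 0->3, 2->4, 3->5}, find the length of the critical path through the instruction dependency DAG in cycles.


Compute longest path through dependency graph: dist(Ik) = max over predecessors of dist + latency(Ik).
dist(I0) = latency 2 = 2
dist(I1) = dist(I0) + 3 = 2 + 3 = 5
dist(I2) = dist(I0) + 2 = 2 + 2 = 4
dist(I3) = dist(I0) + 4 = 2 + 4 = 6
dist(I4) = dist(I2) + 4 = 4 + 4 = 8
dist(I5) = dist(I3) + 3 = 6 + 3 = 9
Critical path = max dist = 9

9


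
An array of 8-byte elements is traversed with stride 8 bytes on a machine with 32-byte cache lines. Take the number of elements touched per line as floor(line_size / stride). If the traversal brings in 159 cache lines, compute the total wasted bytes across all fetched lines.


Elements per line = floor(32 / 8) = 4
Bytes used per line = 4 * 8 = 32
Wasted per line = 32 - 32 = 0
Total wasted = 0 * 159 = 0

0


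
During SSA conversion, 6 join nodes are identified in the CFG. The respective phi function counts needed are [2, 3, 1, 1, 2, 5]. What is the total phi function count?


Total phi functions = sum of phi functions at each join node
= 2 + 3 + 1 + 1 + 2 + 5 = 14

14


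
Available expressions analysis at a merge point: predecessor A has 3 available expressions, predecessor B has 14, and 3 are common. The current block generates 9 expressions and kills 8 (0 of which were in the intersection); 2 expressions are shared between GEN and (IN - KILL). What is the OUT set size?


IN = intersection of predecessors = 3
IN - KILL = 3 - 0 = 3
|OUT| = |GEN| + |IN - KILL| - |GEN ∩ (IN - KILL)| = 9 + 3 - 2 = 10

10


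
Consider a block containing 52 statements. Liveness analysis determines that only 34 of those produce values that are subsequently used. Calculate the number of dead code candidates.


Dead code = total statements - live definitions
= 52 - 34 = 18

18


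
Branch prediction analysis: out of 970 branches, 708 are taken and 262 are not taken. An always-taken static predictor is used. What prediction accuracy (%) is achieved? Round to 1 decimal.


Predictor: always-taken
Correct predictions = 708
Accuracy = 708 / 970 * 100 = 73.0%

73.0


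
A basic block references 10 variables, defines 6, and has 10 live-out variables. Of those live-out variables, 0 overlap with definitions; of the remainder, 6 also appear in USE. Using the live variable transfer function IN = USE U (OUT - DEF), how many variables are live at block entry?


OUT - DEF: 10 - 0 = 10
|IN| = |USE| + |OUT - DEF| - |USE ∩ (OUT - DEF)| = 10 + 10 - 6 = 14

14


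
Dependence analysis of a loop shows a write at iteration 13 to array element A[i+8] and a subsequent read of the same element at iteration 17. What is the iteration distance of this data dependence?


Distance = read iteration - write iteration
= 17 - 13 = 4

4


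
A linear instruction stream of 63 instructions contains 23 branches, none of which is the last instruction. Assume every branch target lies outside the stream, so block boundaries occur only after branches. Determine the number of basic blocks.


With no in-sequence branch targets, the leaders are the first instruction plus the instruction after each branch.
Number of basic blocks = branches + 1
= 23 + 1 = 24

24


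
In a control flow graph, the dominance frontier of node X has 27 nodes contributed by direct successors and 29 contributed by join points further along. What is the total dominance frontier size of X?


DF(X) = direct successor contributions + join point contributions
= 27 + 29 = 56

56


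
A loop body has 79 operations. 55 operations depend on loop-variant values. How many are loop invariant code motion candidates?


Invariant candidates = total - loop-dependent
= 79 - 55 = 24

24


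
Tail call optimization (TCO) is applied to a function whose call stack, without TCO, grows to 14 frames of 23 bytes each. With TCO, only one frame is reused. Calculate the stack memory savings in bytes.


Without TCO: 14 * 23 = 322 bytes
With TCO: reuse 1 frame = 23 bytes
Savings = 322 - 23 = 299

299


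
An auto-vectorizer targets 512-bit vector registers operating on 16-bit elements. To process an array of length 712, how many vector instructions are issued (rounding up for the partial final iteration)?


Width = 512 / 16 = 32 elements per vector op
Iterations = ceil(712 / 32) = 23

23


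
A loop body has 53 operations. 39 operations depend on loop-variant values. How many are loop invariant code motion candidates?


Invariant candidates = total - loop-dependent
= 53 - 39 = 14

14


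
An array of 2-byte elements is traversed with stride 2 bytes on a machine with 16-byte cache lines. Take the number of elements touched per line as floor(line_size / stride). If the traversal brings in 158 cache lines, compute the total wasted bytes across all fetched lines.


Elements per line = floor(16 / 2) = 8
Bytes used per line = 8 * 2 = 16
Wasted per line = 16 - 16 = 0
Total wasted = 0 * 158 = 0

0


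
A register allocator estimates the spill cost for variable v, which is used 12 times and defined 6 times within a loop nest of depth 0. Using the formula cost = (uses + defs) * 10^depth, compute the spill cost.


uses + defs = 12 + 6 = 18
10^0 = 1
Spill cost = 18 * 1 = 18

18


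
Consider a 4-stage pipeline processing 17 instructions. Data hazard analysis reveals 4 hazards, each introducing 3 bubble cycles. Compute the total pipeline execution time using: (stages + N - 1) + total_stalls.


Base cycles = 4 + 17 - 1 = 20
Total stalls = 4 * 3 = 12
Total = 20 + 12 = 32

32


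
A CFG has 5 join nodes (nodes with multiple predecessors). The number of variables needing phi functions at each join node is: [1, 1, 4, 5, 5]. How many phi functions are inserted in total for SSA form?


Total phi functions = sum of phi functions at each join node
= 1 + 1 + 4 + 5 + 5 = 16

16


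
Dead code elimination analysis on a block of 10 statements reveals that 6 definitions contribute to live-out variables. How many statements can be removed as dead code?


Dead code = total statements - live definitions
= 10 - 6 = 4

4


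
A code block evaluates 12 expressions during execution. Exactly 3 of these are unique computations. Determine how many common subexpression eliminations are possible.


CSE count = total expressions - unique expressions
= 12 - 3 = 9

9


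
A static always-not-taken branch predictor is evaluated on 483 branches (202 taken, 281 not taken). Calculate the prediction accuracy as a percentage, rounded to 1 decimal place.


Predictor: always-not-taken
Correct predictions = 281
Accuracy = 281 / 483 * 100 = 58.2%

58.2


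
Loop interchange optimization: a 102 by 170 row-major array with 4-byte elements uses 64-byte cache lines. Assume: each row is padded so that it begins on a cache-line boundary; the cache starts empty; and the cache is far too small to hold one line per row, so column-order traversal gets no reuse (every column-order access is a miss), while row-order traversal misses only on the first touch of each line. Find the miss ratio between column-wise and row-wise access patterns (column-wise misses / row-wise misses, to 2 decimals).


Each row occupies 170 * 4 = 680 bytes and starts on a line boundary, so it spans ceil(680 / 64) = 11 cache lines.
Row-major traversal misses (one per line touched): 102 * ceil(170 * 4 / 64) = 1122
Column-major traversal misses (no reuse, every access misses): 102 * 170 = 17340
Ratio = 17340 / 1122 = 15.45

15.45


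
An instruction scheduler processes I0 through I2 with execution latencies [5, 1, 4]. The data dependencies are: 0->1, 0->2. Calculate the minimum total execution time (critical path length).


Compute longest path through dependency graph: dist(Ik) = max over predecessors of dist + latency(Ik).
dist(I0) = latency 5 = 5
dist(I1) = dist(I0) + 1 = 5 + 1 = 6
dist(I2) = dist(I0) + 4 = 5 + 4 = 9
Critical path = max dist = 9

9


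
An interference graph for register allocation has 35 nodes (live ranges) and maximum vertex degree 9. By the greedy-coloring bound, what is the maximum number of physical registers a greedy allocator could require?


Greedy coloring never needs more than (max_degree + 1) colors: when coloring a vertex, at most max_degree neighbors are already colored.
Upper bound = 9 + 1 = 10

10


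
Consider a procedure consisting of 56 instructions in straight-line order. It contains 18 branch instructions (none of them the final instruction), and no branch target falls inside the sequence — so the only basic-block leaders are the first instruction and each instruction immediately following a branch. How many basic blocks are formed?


With no in-sequence branch targets, the leaders are the first instruction plus the instruction after each branch.
Number of basic blocks = branches + 1
= 18 + 1 = 19

19


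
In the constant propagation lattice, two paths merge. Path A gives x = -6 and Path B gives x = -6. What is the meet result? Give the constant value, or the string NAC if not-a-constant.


Meet operation: if both paths give the same constant, result is that constant; if they differ, result is NAC (not-a-constant).
Path A: -6, Path B: -6 -> equal
Result: constant -> -6

-6


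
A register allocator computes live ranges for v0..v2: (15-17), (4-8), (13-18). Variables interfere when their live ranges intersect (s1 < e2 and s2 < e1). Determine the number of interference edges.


Check all pairs for overlapping intervals.
Two intervals (s1,e1) and (s2,e2) overlap if s1 < e2 and s2 < e1.
v0 (15-17) vs v1..v2: overlaps v2 -> 1
v1 (4-8) vs v2: overlaps none -> 0
Total overlapping pairs = 1 + 0 = 1

1


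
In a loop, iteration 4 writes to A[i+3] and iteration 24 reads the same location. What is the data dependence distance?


Distance = read iteration - write iteration
= 24 - 4 = 20

20


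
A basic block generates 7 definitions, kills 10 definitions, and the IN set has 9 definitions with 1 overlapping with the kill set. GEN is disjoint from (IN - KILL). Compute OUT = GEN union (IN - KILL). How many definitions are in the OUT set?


IN - KILL: 9 - 1 = 8 surviving definitions
OUT = GEN + surviving = 7 + 8 = 15

15


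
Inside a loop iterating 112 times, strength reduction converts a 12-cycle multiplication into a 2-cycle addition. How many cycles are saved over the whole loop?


Per-iteration saving = 12 - 2 = 10
Total saved = 112 * 10 = 1120

1120


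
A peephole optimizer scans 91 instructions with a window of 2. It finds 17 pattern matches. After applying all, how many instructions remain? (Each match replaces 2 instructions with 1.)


Each match removes 1 instructions.
Total removed = 17 * 1 = 17
Remaining = 91 - 17 = 74

74


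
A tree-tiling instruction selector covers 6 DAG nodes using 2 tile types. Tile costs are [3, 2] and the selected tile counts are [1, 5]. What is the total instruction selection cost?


Total cost = sum(count_i * cost_i)
= 1*3 + 5*2
= 13

13


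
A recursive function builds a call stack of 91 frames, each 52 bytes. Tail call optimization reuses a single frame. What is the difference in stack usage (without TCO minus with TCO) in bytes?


Without TCO: 91 * 52 = 4732 bytes
With TCO: reuse 1 frame = 52 bytes
Savings = 4732 - 52 = 4680

4680


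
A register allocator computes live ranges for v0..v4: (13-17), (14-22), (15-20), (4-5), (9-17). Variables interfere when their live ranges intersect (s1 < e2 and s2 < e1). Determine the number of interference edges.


Check all pairs for overlapping intervals.
Two intervals (s1,e1) and (s2,e2) overlap if s1 < e2 and s2 < e1.
v0 (13-17) vs v1..v4: overlaps v1, v2, v4 -> 3
v1 (14-22) vs v2..v4: overlaps v2, v4 -> 2
v2 (15-20) vs v3..v4: overlaps v4 -> 1
v3 (4-5) vs v4: overlaps none -> 0
Total overlapping pairs = 3 + 2 + 1 + 0 = 6

6


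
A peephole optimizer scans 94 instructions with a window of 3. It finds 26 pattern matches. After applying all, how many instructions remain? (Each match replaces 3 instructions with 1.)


Each match removes 2 instructions.
Total removed = 26 * 2 = 52
Remaining = 94 - 52 = 42

42


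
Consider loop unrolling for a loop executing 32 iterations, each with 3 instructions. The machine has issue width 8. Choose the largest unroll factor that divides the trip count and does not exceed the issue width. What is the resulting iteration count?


Largest divisor of 32 <= 8 is 8
New iterations = 32 / 8 = 4

4


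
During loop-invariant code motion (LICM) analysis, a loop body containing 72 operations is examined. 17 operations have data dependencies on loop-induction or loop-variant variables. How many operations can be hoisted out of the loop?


Invariant candidates = total - loop-dependent
= 72 - 17 = 55

55


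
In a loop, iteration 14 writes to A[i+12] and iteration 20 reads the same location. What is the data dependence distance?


Distance = read iteration - write iteration
= 20 - 14 = 6

6


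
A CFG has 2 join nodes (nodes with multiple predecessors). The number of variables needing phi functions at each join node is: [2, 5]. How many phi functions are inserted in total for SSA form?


Total phi functions = sum of phi functions at each join node
= 2 + 5 = 7

7


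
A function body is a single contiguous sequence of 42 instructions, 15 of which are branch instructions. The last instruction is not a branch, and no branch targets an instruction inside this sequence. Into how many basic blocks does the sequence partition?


With no in-sequence branch targets, the leaders are the first instruction plus the instruction after each branch.
Number of basic blocks = branches + 1
= 15 + 1 = 16

16


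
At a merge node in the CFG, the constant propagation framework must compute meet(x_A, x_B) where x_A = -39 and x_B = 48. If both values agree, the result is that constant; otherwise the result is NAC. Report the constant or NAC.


Meet operation: if both paths give the same constant, result is that constant; if they differ, result is NAC (not-a-constant).
Path A: -39, Path B: 48 -> differ
Result: not-a-constant -> NAC

NAC


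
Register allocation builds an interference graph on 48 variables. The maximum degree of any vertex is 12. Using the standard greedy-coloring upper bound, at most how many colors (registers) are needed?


Greedy coloring never needs more than (max_degree + 1) colors: when coloring a vertex, at most max_degree neighbors are already colored.
Upper bound = 12 + 1 = 13

13


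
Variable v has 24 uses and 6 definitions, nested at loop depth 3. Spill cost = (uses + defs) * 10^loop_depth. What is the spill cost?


uses + defs = 24 + 6 = 30
10^3 = 1000
Spill cost = 30 * 1000 = 30000

30000


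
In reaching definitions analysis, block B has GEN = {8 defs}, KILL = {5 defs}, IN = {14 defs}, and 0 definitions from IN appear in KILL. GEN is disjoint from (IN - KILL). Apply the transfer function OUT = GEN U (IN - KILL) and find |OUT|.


IN - KILL: 14 - 0 = 14 surviving definitions
OUT = GEN + surviving = 8 + 14 = 22

22


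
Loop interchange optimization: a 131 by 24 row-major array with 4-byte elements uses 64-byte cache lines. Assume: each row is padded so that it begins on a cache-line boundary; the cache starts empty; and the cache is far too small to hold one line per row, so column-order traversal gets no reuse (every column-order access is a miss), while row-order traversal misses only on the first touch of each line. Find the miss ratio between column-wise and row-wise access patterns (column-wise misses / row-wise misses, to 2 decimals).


Each row occupies 24 * 4 = 96 bytes and starts on a line boundary, so it spans ceil(96 / 64) = 2 cache lines.
Row-major traversal misses (one per line touched): 131 * ceil(24 * 4 / 64) = 262
Column-major traversal misses (no reuse, every access misses): 131 * 24 = 3144
Ratio = 3144 / 262 = 12.0

12.0


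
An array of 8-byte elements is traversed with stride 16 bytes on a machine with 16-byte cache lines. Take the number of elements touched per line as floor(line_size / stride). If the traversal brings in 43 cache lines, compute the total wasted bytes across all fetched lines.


Elements per line = floor(16 / 16) = 1
Bytes used per line = 1 * 8 = 8
Wasted per line = 16 - 8 = 8
Total wasted = 8 * 43 = 344

344


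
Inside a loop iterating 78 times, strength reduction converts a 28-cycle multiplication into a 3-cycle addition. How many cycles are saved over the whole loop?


Per-iteration saving = 28 - 3 = 25
Total saved = 78 * 25 = 1950

1950


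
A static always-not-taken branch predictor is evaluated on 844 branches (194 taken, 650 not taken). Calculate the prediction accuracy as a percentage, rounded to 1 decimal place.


Predictor: always-not-taken
Correct predictions = 650
Accuracy = 650 / 844 * 100 = 77.0%

77.0


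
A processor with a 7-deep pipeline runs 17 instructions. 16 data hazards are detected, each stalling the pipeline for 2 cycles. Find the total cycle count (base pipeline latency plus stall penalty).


Base cycles = 7 + 17 - 1 = 23
Total stalls = 16 * 2 = 32
Total = 23 + 32 = 55

55


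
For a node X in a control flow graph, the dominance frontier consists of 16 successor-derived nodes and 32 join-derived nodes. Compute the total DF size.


DF(X) = direct successor contributions + join point contributions
= 16 + 32 = 48

48


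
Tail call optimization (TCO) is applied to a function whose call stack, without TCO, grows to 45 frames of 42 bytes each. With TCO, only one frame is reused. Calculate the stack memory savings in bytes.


Without TCO: 45 * 42 = 1890 bytes
With TCO: reuse 1 frame = 42 bytes
Savings = 1890 - 42 = 1848

1848


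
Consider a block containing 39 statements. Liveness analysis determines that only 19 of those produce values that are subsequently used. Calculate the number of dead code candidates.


Dead code = total statements - live definitions
= 39 - 19 = 20

20


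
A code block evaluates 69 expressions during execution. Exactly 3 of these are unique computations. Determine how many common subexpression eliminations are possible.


CSE count = total expressions - unique expressions
= 69 - 3 = 66

66


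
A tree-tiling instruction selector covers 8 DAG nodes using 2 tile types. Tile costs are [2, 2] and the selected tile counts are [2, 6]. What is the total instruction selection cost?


Total cost = sum(count_i * cost_i)
= 2*2 + 6*2
= 16

16


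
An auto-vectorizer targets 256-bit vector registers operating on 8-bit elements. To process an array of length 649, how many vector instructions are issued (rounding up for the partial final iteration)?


Width = 256 / 8 = 32 elements per vector op
Iterations = ceil(649 / 32) = 21

21


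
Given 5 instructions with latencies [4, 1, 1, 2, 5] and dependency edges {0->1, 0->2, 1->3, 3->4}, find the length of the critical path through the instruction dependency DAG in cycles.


Compute longest path through dependency graph: dist(Ik) = max over predecessors of dist + latency(Ik).
dist(I0) = latency 4 = 4
dist(I1) = dist(I0) + 1 = 4 + 1 = 5
dist(I2) = dist(I0) + 1 = 4 + 1 = 5
dist(I3) = dist(I1) + 2 = 5 + 2 = 7
dist(I4) = dist(I3) + 5 = 7 + 5 = 12
Critical path = max dist = 12

12


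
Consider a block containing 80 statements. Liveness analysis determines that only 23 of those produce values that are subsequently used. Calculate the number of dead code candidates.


Dead code = total statements - live definitions
= 80 - 23 = 57

57


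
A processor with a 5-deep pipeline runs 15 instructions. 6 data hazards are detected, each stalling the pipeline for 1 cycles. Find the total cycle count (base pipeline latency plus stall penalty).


Base cycles = 5 + 15 - 1 = 19
Total stalls = 6 * 1 = 6
Total = 19 + 6 = 25

25


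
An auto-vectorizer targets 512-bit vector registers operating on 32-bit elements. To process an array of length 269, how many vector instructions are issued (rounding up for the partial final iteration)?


Width = 512 / 32 = 16 elements per vector op
Iterations = ceil(269 / 16) = 17

17


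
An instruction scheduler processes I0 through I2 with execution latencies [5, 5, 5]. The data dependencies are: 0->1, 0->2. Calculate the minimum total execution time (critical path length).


Compute longest path through dependency graph: dist(Ik) = max over predecessors of dist + latency(Ik).
dist(I0) = latency 5 = 5
dist(I1) = dist(I0) + 5 = 5 + 5 = 10
dist(I2) = dist(I0) + 5 = 5 + 5 = 10
Critical path = max dist = 10

10


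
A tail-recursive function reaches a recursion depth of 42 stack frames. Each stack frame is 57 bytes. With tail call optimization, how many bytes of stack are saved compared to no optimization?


Without TCO: 42 * 57 = 2394 bytes
With TCO: reuse 1 frame = 57 bytes
Savings = 2394 - 57 = 2337

2337


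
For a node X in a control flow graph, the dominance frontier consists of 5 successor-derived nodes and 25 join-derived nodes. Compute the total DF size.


DF(X) = direct successor contributions + join point contributions
= 5 + 25 = 30

30


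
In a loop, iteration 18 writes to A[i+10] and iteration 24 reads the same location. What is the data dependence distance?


Distance = read iteration - write iteration
= 24 - 18 = 6

6


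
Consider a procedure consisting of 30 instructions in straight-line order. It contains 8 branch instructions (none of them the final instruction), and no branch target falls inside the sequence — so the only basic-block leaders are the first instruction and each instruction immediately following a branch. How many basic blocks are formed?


With no in-sequence branch targets, the leaders are the first instruction plus the instruction after each branch.
Number of basic blocks = branches + 1
= 8 + 1 = 9

9


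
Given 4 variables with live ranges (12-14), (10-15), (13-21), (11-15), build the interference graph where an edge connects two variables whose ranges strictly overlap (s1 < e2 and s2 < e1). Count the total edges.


Check all pairs for overlapping intervals.
Two intervals (s1,e1) and (s2,e2) overlap if s1 < e2 and s2 < e1.
v0 (12-14) vs v1..v3: overlaps v1, v2, v3 -> 3
v1 (10-15) vs v2..v3: overlaps v2, v3 -> 2
v2 (13-21) vs v3: overlaps v3 -> 1
Total overlapping pairs = 3 + 2 + 1 = 6

6


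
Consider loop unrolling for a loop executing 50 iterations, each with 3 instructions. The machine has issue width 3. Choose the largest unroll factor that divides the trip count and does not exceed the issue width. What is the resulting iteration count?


Largest divisor of 50 <= 3 is 2
New iterations = 50 / 2 = 25

25


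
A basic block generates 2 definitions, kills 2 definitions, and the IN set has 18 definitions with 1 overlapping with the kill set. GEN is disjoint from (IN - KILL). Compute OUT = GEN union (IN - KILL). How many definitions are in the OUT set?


IN - KILL: 18 - 1 = 17 surviving definitions
OUT = GEN + surviving = 2 + 17 = 19

19


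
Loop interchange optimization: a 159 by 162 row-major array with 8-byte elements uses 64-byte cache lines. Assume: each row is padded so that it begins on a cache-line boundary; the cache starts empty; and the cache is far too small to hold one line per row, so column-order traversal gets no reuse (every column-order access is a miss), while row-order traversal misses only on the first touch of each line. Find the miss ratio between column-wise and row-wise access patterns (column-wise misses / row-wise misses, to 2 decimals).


Each row occupies 162 * 8 = 1296 bytes and starts on a line boundary, so it spans ceil(1296 / 64) = 21 cache lines.
Row-major traversal misses (one per line touched): 159 * ceil(162 * 8 / 64) = 3339
Column-major traversal misses (no reuse, every access misses): 159 * 162 = 25758
Ratio = 25758 / 3339 = 7.71

7.71


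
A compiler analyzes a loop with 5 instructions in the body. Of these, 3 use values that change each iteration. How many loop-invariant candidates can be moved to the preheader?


Invariant candidates = total - loop-dependent
= 5 - 3 = 2

2


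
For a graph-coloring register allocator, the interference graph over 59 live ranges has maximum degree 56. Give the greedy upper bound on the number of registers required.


Greedy coloring never needs more than (max_degree + 1) colors: when coloring a vertex, at most max_degree neighbors are already colored.
Upper bound = 56 + 1 = 57

57


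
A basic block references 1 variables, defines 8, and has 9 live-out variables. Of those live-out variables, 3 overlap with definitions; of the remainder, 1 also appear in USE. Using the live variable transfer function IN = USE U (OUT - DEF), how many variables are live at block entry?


OUT - DEF: 9 - 3 = 6
|IN| = |USE| + |OUT - DEF| - |USE ∩ (OUT - DEF)| = 1 + 6 - 1 = 6

6


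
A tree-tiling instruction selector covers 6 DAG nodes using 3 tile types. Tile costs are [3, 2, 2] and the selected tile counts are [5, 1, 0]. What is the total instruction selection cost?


Total cost = sum(count_i * cost_i)
= 5*3 + 1*2 + 0*2
= 17

17


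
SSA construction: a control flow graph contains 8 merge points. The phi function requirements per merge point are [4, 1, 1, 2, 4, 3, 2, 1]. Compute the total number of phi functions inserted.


Total phi functions = sum of phi functions at each join node
= 4 + 1 + 1 + 2 + 4 + 3 + 2 + 1 = 18

18


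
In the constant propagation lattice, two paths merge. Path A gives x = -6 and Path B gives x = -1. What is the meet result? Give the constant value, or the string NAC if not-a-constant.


Meet operation: if both paths give the same constant, result is that constant; if they differ, result is NAC (not-a-constant).
Path A: -6, Path B: -1 -> differ
Result: not-a-constant -> NAC

NAC


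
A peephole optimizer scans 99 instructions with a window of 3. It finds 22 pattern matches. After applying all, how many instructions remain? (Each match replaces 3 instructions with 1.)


Each match removes 2 instructions.
Total removed = 22 * 2 = 44
Remaining = 99 - 44 = 55

55


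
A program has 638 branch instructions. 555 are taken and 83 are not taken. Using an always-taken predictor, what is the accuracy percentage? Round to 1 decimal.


Predictor: always-taken
Correct predictions = 555
Accuracy = 555 / 638 * 100 = 87.0%

87.0


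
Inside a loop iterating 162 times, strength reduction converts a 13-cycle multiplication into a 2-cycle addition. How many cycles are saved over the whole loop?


Per-iteration saving = 13 - 2 = 11
Total saved = 162 * 11 = 1782

1782


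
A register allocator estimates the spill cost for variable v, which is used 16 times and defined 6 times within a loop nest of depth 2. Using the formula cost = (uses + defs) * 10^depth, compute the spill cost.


uses + defs = 16 + 6 = 22
10^2 = 100
Spill cost = 22 * 100 = 2200

2200


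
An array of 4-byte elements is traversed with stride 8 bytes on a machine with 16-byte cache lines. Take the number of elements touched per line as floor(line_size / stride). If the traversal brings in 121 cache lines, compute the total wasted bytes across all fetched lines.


Elements per line = floor(16 / 8) = 2
Bytes used per line = 2 * 4 = 8
Wasted per line = 16 - 8 = 8
Total wasted = 8 * 121 = 968

968


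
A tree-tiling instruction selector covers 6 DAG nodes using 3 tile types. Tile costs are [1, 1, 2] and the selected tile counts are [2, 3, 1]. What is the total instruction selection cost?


Total cost = sum(count_i * cost_i)
= 2*1 + 3*1 + 1*2
= 7

7


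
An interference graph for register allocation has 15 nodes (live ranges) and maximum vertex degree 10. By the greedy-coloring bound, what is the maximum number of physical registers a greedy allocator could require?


Greedy coloring never needs more than (max_degree + 1) colors: when coloring a vertex, at most max_degree neighbors are already colored.
Upper bound = 10 + 1 = 11

11


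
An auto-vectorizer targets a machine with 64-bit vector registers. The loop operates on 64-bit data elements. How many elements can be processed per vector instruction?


Width = SIMD bits / data type bits
= 64 / 64 = 1

1


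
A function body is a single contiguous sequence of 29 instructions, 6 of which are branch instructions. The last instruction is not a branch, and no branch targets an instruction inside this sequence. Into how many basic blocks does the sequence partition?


With no in-sequence branch targets, the leaders are the first instruction plus the instruction after each branch.
Number of basic blocks = branches + 1
= 6 + 1 = 7

7


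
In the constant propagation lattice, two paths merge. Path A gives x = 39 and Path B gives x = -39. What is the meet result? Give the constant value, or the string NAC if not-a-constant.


Meet operation: if both paths give the same constant, result is that constant; if they differ, result is NAC (not-a-constant).
Path A: 39, Path B: -39 -> differ
Result: not-a-constant -> NAC

NAC


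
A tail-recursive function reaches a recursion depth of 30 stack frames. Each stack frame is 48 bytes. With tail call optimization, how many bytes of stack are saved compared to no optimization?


Without TCO: 30 * 48 = 1440 bytes
With TCO: reuse 1 frame = 48 bytes
Savings = 1440 - 48 = 1392

1392


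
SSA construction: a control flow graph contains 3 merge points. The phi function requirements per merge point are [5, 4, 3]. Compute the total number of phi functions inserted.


Total phi functions = sum of phi functions at each join node
= 5 + 4 + 3 = 12

12


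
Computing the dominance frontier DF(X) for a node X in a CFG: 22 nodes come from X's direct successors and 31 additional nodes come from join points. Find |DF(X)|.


DF(X) = direct successor contributions + join point contributions
= 22 + 31 = 53

53


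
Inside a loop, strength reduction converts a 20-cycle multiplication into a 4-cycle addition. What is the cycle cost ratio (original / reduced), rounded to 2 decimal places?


Ratio = mult_cost / add_cost = 20 / 4 = 5.0

5.0


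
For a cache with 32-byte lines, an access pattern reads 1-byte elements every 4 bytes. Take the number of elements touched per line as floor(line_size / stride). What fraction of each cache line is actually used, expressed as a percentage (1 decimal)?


Elements per cache line = floor(32 / 4) = 8
Bytes used = 8 * 1 = 8
Utilization = 8 / 32 * 100 = 25.0%

25.0


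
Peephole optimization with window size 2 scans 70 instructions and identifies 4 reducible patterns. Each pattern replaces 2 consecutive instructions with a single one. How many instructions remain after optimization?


Each match removes 1 instructions.
Total removed = 4 * 1 = 4
Remaining = 70 - 4 = 66

66


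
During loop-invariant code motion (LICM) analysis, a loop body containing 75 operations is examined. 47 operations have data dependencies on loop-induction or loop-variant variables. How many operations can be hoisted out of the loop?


Invariant candidates = total - loop-dependent
= 75 - 47 = 28

28


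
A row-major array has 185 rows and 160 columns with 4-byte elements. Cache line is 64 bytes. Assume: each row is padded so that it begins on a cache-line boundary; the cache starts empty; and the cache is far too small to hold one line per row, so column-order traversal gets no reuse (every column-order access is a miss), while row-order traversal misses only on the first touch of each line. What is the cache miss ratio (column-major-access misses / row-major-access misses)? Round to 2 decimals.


Each row occupies 160 * 4 = 640 bytes and starts on a line boundary, so it spans ceil(640 / 64) = 10 cache lines.
Row-major traversal misses (one per line touched): 185 * ceil(160 * 4 / 64) = 1850
Column-major traversal misses (no reuse, every access misses): 185 * 160 = 29600
Ratio = 29600 / 1850 = 16.0

16.0


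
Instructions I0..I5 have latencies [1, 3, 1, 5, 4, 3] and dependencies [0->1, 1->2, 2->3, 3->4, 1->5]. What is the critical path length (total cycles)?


Compute longest path through dependency graph: dist(Ik) = max over predecessors of dist + latency(Ik).
dist(I0) = latency 1 = 1
dist(I1) = dist(I0) + 3 = 1 + 3 = 4
dist(I2) = dist(I1) + 1 = 4 + 1 = 5
dist(I3) = dist(I2) + 5 = 5 + 5 = 10
dist(I4) = dist(I3) + 4 = 10 + 4 = 14
dist(I5) = dist(I1) + 3 = 4 + 3 = 7
Critical path = max dist = 14

14


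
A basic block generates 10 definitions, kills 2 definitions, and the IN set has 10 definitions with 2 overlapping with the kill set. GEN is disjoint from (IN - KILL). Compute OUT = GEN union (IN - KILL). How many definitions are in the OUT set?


IN - KILL: 10 - 2 = 8 surviving definitions
OUT = GEN + surviving = 10 + 8 = 18

18


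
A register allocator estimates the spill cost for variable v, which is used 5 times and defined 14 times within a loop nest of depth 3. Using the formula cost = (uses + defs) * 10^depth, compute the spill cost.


uses + defs = 5 + 14 = 19
10^3 = 1000
Spill cost = 19 * 1000 = 19000

19000


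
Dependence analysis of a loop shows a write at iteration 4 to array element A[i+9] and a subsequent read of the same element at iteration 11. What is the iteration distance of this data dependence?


Distance = read iteration - write iteration
= 11 - 4 = 7

7


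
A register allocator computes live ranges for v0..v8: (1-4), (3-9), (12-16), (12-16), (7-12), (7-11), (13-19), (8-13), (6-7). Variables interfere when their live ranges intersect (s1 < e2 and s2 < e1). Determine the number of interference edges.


Check all pairs for overlapping intervals.
Two intervals (s1,e1) and (s2,e2) overlap if s1 < e2 and s2 < e1.
v0 (1-4) vs v1..v8: overlaps v1 -> 1
v1 (3-9) vs v2..v8: overlaps v4, v5, v7, v8 -> 4
v2 (12-16) vs v3..v8: overlaps v3, v6, v7 -> 3
v3 (12-16) vs v4..v8: overlaps v6, v7 -> 2
v4 (7-12) vs v5..v8: overlaps v5, v7 -> 2
v5 (7-11) vs v6..v8: overlaps v7 -> 1
v6 (13-19) vs v7..v8: overlaps none -> 0
v7 (8-13) vs v8: overlaps none -> 0
Total overlapping pairs = 1 + 4 + 3 + 2 + 2 + 1 + 0 + 0 = 13

13


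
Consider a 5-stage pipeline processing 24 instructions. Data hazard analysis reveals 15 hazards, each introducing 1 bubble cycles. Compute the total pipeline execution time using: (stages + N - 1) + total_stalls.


Base cycles = 5 + 24 - 1 = 28
Total stalls = 15 * 1 = 15
Total = 28 + 15 = 43

43


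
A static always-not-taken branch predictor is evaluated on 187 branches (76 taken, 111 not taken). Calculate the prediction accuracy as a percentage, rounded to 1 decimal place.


Predictor: always-not-taken
Correct predictions = 111
Accuracy = 111 / 187 * 100 = 59.4%

59.4


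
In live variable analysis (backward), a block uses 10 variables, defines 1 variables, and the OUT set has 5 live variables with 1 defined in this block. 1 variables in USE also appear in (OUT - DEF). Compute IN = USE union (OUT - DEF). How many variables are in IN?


OUT - DEF: 5 - 1 = 4
|IN| = |USE| + |OUT - DEF| - |USE ∩ (OUT - DEF)| = 10 + 4 - 1 = 13

13


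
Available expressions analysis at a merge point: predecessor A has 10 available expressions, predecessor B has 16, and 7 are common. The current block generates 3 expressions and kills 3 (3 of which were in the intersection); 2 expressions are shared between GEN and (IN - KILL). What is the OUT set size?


IN = intersection of predecessors = 7
IN - KILL = 7 - 3 = 4
|OUT| = |GEN| + |IN - KILL| - |GEN ∩ (IN - KILL)| = 3 + 4 - 2 = 5

5


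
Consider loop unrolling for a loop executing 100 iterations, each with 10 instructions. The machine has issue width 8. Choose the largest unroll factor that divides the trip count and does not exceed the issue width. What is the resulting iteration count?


Largest divisor of 100 <= 8 is 5
New iterations = 100 / 5 = 20

20


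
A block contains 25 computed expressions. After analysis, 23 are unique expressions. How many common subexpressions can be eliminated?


CSE count = total expressions - unique expressions
= 25 - 23 = 2

2


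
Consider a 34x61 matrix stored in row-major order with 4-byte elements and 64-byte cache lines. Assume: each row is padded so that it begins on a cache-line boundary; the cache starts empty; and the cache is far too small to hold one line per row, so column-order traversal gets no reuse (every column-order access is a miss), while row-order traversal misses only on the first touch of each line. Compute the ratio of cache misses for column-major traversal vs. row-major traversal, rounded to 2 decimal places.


Each row occupies 61 * 4 = 244 bytes and starts on a line boundary, so it spans ceil(244 / 64) = 4 cache lines.
Row-major traversal misses (one per line touched): 34 * ceil(61 * 4 / 64) = 136
Column-major traversal misses (no reuse, every access misses): 34 * 61 = 2074
Ratio = 2074 / 136 = 15.25

15.25


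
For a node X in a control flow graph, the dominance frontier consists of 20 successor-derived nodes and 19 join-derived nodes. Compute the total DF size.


DF(X) = direct successor contributions + join point contributions
= 20 + 19 = 39

39


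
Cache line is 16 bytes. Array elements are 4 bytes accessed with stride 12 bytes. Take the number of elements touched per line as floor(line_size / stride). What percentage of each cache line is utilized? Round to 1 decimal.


Elements per cache line = floor(16 / 12) = 1
Bytes used = 1 * 4 = 4
Utilization = 4 / 16 * 100 = 25.0%

25.0


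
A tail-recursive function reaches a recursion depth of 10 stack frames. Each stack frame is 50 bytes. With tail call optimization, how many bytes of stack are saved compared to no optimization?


Without TCO: 10 * 50 = 500 bytes
With TCO: reuse 1 frame = 50 bytes
Savings = 500 - 50 = 450

450


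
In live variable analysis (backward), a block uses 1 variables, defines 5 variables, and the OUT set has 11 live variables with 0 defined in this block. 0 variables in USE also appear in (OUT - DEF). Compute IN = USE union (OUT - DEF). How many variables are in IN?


OUT - DEF: 11 - 0 = 11
|IN| = |USE| + |OUT - DEF| - |USE ∩ (OUT - DEF)| = 1 + 11 - 0 = 12

12


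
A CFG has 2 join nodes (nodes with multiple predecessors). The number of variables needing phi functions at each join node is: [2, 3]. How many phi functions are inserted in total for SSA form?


Total phi functions = sum of phi functions at each join node
= 2 + 3 = 5

5
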